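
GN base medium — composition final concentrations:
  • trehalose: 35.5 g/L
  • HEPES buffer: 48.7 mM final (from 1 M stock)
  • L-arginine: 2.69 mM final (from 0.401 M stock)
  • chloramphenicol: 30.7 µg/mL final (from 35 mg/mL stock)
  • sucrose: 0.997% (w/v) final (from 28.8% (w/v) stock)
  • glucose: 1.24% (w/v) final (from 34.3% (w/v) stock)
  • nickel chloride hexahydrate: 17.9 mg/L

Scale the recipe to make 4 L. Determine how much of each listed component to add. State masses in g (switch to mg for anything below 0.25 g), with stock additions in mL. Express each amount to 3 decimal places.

Scale factor relative to 1 L: 4.
trehalose: 35.5 g/L × 4 L = 142.000 g
HEPES buffer: dilute stock: 48.7 mM × 4000 mL ÷ 1000 mM = 194.800 mL
L-arginine: dilute stock: 2.69 mM × 4000 mL ÷ 401 mM = 26.833 mL
chloramphenicol: C1V1 = C2V2 → 30.7 µg/mL × 4000 mL ÷ 35000 µg/mL = 3.509 mL
sucrose: C1V1 = C2V2 → 0.997% ÷ 28.8% × 4000 mL = 138.472 mL
glucose: C1V1 = C2V2 → 1.24% ÷ 34.3% × 4000 mL = 144.606 mL
nickel chloride hexahydrate: 17.9 mg/L × 4 L = 71.600 mg

trehalose 142.000 g; HEPES buffer 194.800 mL; L-arginine 26.833 mL; chloramphenicol 3.509 mL; sucrose 138.472 mL; glucose 144.606 mL; nickel chloride hexahydrate 71.600 mg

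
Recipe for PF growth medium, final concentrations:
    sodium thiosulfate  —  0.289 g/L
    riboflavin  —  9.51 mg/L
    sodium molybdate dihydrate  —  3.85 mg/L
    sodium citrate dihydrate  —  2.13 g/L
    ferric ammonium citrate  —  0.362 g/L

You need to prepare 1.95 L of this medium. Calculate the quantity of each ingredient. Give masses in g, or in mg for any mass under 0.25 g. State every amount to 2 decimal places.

sodium thiosulfate 0.56 g; riboflavin 18.54 mg; sodium molybdate dihydrate 7.51 mg; sodium citrate dihydrate 4.15 g; ferric ammonium citrate 0.71 g

Scale factor relative to 1 L: 1.95.
sodium thiosulfate: 0.289 g/L × 1.95 L = 0.56 g
riboflavin: 9.51 mg/L × 1.95 L = 18.54 mg
sodium molybdate dihydrate: 3.85 mg/L × 1.95 L = 7.51 mg
sodium citrate dihydrate: 2.13 g/L × 1.95 L = 4.15 g
ferric ammonium citrate: 0.362 g/L × 1.95 L = 0.71 g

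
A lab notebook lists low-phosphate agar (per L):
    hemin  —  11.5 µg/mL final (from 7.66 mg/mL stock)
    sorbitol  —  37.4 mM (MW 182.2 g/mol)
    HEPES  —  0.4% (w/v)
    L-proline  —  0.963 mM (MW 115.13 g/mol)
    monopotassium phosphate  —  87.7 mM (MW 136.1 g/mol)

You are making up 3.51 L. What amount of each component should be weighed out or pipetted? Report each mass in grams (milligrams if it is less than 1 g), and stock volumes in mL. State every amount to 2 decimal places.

Working volume: 3.51 L.
hemin: V = C2·V2/C1 = 11.5 µg/mL × 3510 mL ÷ 7660 µg/mL = 5.27 mL
sorbitol: 37.4 mmol/L × 182.2 g/mol × 3.51 L ÷ 1000 = 23.92 g
HEPES: 0.4% w/v = 4 g/L → 4 × 3.51 L = 14.04 g
L-proline: 0.963 mmol/L × 115.13 mg/mmol × 3.51 L = 389.15 mg
monopotassium phosphate: 87.7 mmol/L × 136.1 g/mol × 3.51 L ÷ 1000 = 41.90 g

hemin 5.27 mL; sorbitol 23.92 g; HEPES 14.04 g; L-proline 389.15 mg; monopotassium phosphate 41.90 g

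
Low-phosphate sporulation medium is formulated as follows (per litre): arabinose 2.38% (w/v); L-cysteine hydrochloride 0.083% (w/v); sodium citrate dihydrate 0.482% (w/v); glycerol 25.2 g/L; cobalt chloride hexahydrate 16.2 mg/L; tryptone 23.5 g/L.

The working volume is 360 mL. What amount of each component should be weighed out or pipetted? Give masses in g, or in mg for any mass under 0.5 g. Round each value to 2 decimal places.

Scale factor relative to 1 L: 0.36.
arabinose: 2.38 g per 100 mL × 360 mL ÷ 100 = 8.57 g
L-cysteine hydrochloride: 0.083 g per 100 mL × 360 mL ÷ 100 = 0.2988 g = 298.80 mg
sodium citrate dihydrate: 0.482 g per 100 mL × 360 mL ÷ 100 = 1.74 g
glycerol: 25.2 g/L × 0.36 L = 9.07 g
cobalt chloride hexahydrate: 16.2 mg/L × 0.36 L = 5.83 mg
tryptone: 23.5 g/L × 0.36 L = 8.46 g

arabinose 8.57 g; L-cysteine hydrochloride 298.80 mg; sodium citrate dihydrate 1.74 g; glycerol 9.07 g; cobalt chloride hexahydrate 5.83 mg; tryptone 8.46 g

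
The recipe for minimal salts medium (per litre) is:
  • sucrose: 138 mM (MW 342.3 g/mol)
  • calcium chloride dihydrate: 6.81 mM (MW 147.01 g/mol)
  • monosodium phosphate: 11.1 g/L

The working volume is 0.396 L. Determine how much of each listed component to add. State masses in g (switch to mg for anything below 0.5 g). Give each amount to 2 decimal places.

sucrose 18.71 g; calcium chloride dihydrate 396.45 mg; monosodium phosphate 4.40 g

Working volume: 0.396 L.
sucrose: 138 mmol/L × 342.3 g/mol × 0.396 L ÷ 1000 = 18.71 g
calcium chloride dihydrate: 6.81 mmol/L × 147.01 mg/mmol × 0.396 L = 396.45 mg
monosodium phosphate: 11.1 g/L × 0.396 L = 4.40 g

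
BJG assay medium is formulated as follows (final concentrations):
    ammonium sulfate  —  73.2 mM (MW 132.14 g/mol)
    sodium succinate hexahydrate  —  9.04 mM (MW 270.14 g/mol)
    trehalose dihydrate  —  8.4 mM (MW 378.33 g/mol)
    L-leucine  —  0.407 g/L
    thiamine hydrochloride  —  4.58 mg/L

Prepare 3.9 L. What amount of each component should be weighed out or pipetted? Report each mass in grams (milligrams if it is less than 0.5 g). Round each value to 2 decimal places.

Scale factor relative to 1 L: 3.9.
ammonium sulfate: 73.2 mmol/L × 132.14 g/mol × 3.9 L ÷ 1000 = 37.72 g
sodium succinate hexahydrate: 9.04 mmol/L × 270.14 g/mol × 3.9 L ÷ 1000 = 9.52 g
trehalose dihydrate: 8.4 mmol/L × 378.33 g/mol × 3.9 L ÷ 1000 = 12.39 g
L-leucine: 0.407 g/L × 3.9 L = 1.59 g
thiamine hydrochloride: 4.58 mg/L × 3.9 L = 17.86 mg

ammonium sulfate 37.72 g; sodium succinate hexahydrate 9.52 g; trehalose dihydrate 12.39 g; L-leucine 1.59 g; thiamine hydrochloride 17.86 mg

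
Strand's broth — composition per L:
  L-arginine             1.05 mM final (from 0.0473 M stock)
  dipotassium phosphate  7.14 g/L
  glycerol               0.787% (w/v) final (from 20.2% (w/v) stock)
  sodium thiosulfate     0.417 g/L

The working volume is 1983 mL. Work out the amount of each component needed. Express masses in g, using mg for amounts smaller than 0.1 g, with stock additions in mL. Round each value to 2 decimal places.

L-arginine 44.02 mL; dipotassium phosphate 14.16 g; glycerol 77.26 mL; sodium thiosulfate 0.83 g

Working volume: 1983 mL = 1.983 L.
L-arginine: V = C2·V2/C1 = 1.05 mM × 1983 mL ÷ 47.3 mM = 44.02 mL
dipotassium phosphate: 7.14 g/L × 1.983 L = 14.16 g
glycerol: dilute stock: 0.787% ÷ 20.2% × 1983 mL = 77.26 mL
sodium thiosulfate: 0.417 g/L × 1.983 L = 0.83 g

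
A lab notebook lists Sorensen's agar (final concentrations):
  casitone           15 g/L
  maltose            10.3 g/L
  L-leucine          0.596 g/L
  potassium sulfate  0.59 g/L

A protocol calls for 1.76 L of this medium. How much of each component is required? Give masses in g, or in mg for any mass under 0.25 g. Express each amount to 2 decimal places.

Working volume: 1.76 L.
casitone: 15 g/L × 1.76 L = 26.40 g
maltose: 10.3 g/L × 1.76 L = 18.13 g
L-leucine: 0.596 g/L × 1.76 L = 1.05 g
potassium sulfate: 0.59 g/L × 1.76 L = 1.04 g

casitone 26.40 g; maltose 18.13 g; L-leucine 1.05 g; potassium sulfate 1.04 g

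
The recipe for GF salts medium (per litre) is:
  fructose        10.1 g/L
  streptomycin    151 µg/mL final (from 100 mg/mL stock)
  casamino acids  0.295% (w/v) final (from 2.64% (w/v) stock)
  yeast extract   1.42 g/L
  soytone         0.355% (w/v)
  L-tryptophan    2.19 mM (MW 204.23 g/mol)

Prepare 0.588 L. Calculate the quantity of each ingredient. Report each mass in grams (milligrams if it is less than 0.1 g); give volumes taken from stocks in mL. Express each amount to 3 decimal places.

fructose 5.939 g; streptomycin 0.888 mL; casamino acids 65.705 mL; yeast extract 0.835 g; soytone 2.087 g; L-tryptophan 0.263 g

Scale factor relative to 1 L: 0.588.
fructose: 10.1 g/L × 0.588 L = 5.939 g
streptomycin: dilute stock: 151 µg/mL × 588 mL ÷ 100000 µg/mL = 0.888 mL
casamino acids: V = C2·V2/C1 = 0.295% ÷ 2.64% × 588 mL = 65.705 mL
yeast extract: 1.42 g/L × 0.588 L = 0.835 g
soytone: 0.355% w/v = 3.55 g/L → 3.55 × 0.588 L = 2.087 g
L-tryptophan: 2.19 mmol/L × 204.23 g/mol × 0.588 L ÷ 1000 = 0.263 g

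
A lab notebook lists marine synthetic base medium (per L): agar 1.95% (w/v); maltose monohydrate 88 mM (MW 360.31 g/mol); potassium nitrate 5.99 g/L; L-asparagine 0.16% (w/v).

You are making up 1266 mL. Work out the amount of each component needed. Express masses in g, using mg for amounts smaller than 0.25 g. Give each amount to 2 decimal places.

agar 24.69 g; maltose monohydrate 40.14 g; potassium nitrate 7.58 g; L-asparagine 2.03 g

Scale factor relative to 1 L: 1.266.
agar: 1.95% w/v = 19.5 g/L → 19.5 × 1.266 L = 24.69 g
maltose monohydrate: 88 mmol/L × 360.31 g/mol × 1.266 L ÷ 1000 = 40.14 g
potassium nitrate: 5.99 g/L × 1.266 L = 7.58 g
L-asparagine: 0.16 g per 100 mL × 1266 mL ÷ 100 = 2.03 g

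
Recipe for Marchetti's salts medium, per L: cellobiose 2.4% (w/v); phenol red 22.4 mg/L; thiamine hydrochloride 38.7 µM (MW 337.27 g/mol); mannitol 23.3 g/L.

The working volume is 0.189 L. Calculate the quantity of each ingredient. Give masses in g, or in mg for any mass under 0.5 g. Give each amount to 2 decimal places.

Working volume: 0.189 L.
cellobiose: 2.4 g per 100 mL × 189 mL ÷ 100 = 4.54 g
phenol red: 22.4 mg/L × 0.189 L = 4.23 mg
thiamine hydrochloride: 38.7 µmol/L × 337.27 g/mol × 0.189 L ÷ 1000 = 2.47 mg
mannitol: 23.3 g/L × 0.189 L = 4.40 g

cellobiose 4.54 g; phenol red 4.23 mg; thiamine hydrochloride 2.47 mg; mannitol 4.40 g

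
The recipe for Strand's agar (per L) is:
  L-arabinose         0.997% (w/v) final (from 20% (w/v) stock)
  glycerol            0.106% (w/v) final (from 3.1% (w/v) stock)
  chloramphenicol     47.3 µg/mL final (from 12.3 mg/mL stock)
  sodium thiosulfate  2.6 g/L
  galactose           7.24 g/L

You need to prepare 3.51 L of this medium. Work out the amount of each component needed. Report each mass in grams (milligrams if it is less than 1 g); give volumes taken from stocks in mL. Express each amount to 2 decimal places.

L-arabinose 174.97 mL; glycerol 120.02 mL; chloramphenicol 13.50 mL; sodium thiosulfate 9.13 g; galactose 25.41 g

Working volume: 3.51 L.
L-arabinose: V = C2·V2/C1 = 0.997% ÷ 20% × 3510 mL = 174.97 mL
glycerol: dilute stock: 0.106% ÷ 3.1% × 3510 mL = 120.02 mL
chloramphenicol: C1V1 = C2V2 → 47.3 µg/mL × 3510 mL ÷ 12300 µg/mL = 13.50 mL
sodium thiosulfate: 2.6 g/L × 3.51 L = 9.13 g
galactose: 7.24 g/L × 3.51 L = 25.41 g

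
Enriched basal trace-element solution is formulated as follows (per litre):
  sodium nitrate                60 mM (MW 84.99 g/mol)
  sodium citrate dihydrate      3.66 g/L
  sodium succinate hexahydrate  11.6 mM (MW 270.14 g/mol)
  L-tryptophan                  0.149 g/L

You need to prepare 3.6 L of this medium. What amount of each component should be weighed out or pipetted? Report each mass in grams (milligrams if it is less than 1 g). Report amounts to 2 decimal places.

sodium nitrate 18.36 g; sodium citrate dihydrate 13.18 g; sodium succinate hexahydrate 11.28 g; L-tryptophan 536.40 mg

Scale factor relative to 1 L: 3.6.
sodium nitrate: 60 mmol/L × 84.99 g/mol × 3.6 L ÷ 1000 = 18.36 g
sodium citrate dihydrate: 3.66 g/L × 3.6 L = 13.18 g
sodium succinate hexahydrate: 11.6 mmol/L × 270.14 g/mol × 3.6 L ÷ 1000 = 11.28 g
L-tryptophan: 0.149 g/L × 3.6 L = 0.5364 g = 536.40 mg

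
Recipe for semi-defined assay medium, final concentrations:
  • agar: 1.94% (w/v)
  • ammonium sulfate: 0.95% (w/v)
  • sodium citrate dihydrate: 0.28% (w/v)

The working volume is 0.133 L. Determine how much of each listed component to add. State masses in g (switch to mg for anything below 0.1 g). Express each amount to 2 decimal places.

agar 2.58 g; ammonium sulfate 1.26 g; sodium citrate dihydrate 0.37 g

Working volume: 0.133 L.
agar: 1.94 g per 100 mL × 133 mL ÷ 100 = 2.58 g
ammonium sulfate: 0.95% w/v = 9.5 g/L → 9.5 × 0.133 L = 1.26 g
sodium citrate dihydrate: 0.28% w/v = 2.8 g/L → 2.8 × 0.133 L = 0.37 g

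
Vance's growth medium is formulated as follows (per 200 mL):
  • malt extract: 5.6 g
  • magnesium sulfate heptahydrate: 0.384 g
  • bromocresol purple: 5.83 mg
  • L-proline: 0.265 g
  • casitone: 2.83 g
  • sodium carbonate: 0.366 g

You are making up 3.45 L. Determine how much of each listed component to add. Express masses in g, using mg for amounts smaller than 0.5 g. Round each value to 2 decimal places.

Ratio of target to recipe volume: 3450 / 200 = 17.25.
malt extract: 5.6 g × (3450 mL / 200 mL) = 96.60 g
magnesium sulfate heptahydrate: 0.384 g × (3450 mL / 200 mL) = 6.62 g
bromocresol purple: 5.83 mg × (3450 mL / 200 mL) = 100.57 mg
L-proline: 0.265 g × (3450 mL / 200 mL) = 4.57 g
casitone: 2.83 g × (3450 mL / 200 mL) = 48.82 g
sodium carbonate: 0.366 g × (3450 mL / 200 mL) = 6.31 g

malt extract 96.60 g; magnesium sulfate heptahydrate 6.62 g; bromocresol purple 100.57 mg; L-proline 4.57 g; casitone 48.82 g; sodium carbonate 6.31 g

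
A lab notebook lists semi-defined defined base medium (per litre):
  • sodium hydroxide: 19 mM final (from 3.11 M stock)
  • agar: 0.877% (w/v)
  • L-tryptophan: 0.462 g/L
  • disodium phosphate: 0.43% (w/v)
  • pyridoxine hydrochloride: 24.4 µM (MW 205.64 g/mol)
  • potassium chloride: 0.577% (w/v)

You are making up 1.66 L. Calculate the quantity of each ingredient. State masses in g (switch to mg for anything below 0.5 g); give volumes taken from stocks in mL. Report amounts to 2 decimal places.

Working volume: 1.66 L.
sodium hydroxide: C1V1 = C2V2 → 19 mM × 1660 mL ÷ 3110 mM = 10.14 mL
agar: 0.877% w/v = 8.77 g/L → 8.77 × 1.66 L = 14.56 g
L-tryptophan: 0.462 g/L × 1.66 L = 0.77 g
disodium phosphate: 0.43% w/v = 4.3 g/L → 4.3 × 1.66 L = 7.14 g
pyridoxine hydrochloride: 24.4 µmol/L × 205.64 g/mol × 1.66 L ÷ 1000 = 8.33 mg
potassium chloride: 0.577% w/v = 5.77 g/L → 5.77 × 1.66 L = 9.58 g

sodium hydroxide 10.14 mL; agar 14.56 g; L-tryptophan 0.77 g; disodium phosphate 7.14 g; pyridoxine hydrochloride 8.33 mg; potassium chloride 9.58 g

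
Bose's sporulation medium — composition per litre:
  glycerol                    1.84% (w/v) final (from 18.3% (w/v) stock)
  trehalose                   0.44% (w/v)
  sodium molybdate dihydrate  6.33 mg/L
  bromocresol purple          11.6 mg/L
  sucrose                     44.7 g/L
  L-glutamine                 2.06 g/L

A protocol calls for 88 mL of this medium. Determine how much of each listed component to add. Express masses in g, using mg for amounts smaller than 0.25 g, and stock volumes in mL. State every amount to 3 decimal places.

glycerol 8.848 mL; trehalose 0.387 g; sodium molybdate dihydrate 0.557 mg; bromocresol purple 1.021 mg; sucrose 3.934 g; L-glutamine 181.280 mg

Scale factor relative to 1 L: 0.088.
glycerol: V = C2·V2/C1 = 1.84% ÷ 18.3% × 88 mL = 8.848 mL
trehalose: 0.44 g per 100 mL × 88 mL ÷ 100 = 0.387 g
sodium molybdate dihydrate: 6.33 mg/L × 0.088 L = 0.557 mg
bromocresol purple: 11.6 mg/L × 0.088 L = 1.021 mg
sucrose: 44.7 g/L × 0.088 L = 3.934 g
L-glutamine: 2.06 g/L × 0.088 L = 0.18128 g = 181.280 mg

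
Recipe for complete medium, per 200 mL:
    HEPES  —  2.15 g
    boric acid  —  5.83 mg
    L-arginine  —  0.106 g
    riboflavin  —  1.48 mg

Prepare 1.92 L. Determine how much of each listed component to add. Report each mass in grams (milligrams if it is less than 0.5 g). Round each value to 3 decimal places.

Scale factor = 1920 mL / 200 mL = 9.6.
HEPES: 2.15 g × (1920 mL / 200 mL) = 20.640 g
boric acid: 5.83 mg × (1920 mL / 200 mL) = 55.968 mg
L-arginine: 0.106 g × (1920 mL / 200 mL) = 1.018 g
riboflavin: 1.48 mg × (1920 mL / 200 mL) = 14.208 mg

HEPES 20.640 g; boric acid 55.968 mg; L-arginine 1.018 g; riboflavin 14.208 mg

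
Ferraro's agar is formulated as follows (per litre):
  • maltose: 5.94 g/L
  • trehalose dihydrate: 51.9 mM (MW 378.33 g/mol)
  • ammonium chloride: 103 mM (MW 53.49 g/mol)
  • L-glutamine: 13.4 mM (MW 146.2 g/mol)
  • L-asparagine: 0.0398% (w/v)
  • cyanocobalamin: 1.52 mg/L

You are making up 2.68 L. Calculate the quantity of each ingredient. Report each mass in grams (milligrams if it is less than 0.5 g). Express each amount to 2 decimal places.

Scale factor relative to 1 L: 2.68.
maltose: 5.94 g/L × 2.68 L = 15.92 g
trehalose dihydrate: 51.9 mmol/L × 378.33 g/mol × 2.68 L ÷ 1000 = 52.62 g
ammonium chloride: 103 mmol/L × 53.49 g/mol × 2.68 L ÷ 1000 = 14.77 g
L-glutamine: 13.4 mmol/L × 146.2 g/mol × 2.68 L ÷ 1000 = 5.25 g
L-asparagine: 0.0398% w/v = 0.398 g/L → 0.398 × 2.68 L = 1.07 g
cyanocobalamin: 1.52 mg/L × 2.68 L = 4.07 mg

maltose 15.92 g; trehalose dihydrate 52.62 g; ammonium chloride 14.77 g; L-glutamine 5.25 g; L-asparagine 1.07 g; cyanocobalamin 4.07 mg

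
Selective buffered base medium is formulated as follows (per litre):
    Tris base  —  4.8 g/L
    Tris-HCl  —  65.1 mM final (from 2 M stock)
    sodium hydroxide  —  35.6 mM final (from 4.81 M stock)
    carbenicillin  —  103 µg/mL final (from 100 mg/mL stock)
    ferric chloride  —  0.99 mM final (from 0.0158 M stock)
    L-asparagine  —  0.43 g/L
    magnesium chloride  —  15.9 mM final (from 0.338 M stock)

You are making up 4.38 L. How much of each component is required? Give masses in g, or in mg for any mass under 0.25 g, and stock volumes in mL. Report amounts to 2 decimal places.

Scale factor relative to 1 L: 4.38.
Tris base: 4.8 g/L × 4.38 L = 21.02 g
Tris-HCl: C1V1 = C2V2 → 65.1 mM × 4380 mL ÷ 2000 mM = 142.57 mL
sodium hydroxide: dilute stock: 35.6 mM × 4380 mL ÷ 4810 mM = 32.42 mL
carbenicillin: V = C2·V2/C1 = 103 µg/mL × 4380 mL ÷ 100000 µg/mL = 4.51 mL
ferric chloride: V = C2·V2/C1 = 0.99 mM × 4380 mL ÷ 15.8 mM = 274.44 mL
L-asparagine: 0.43 g/L × 4.38 L = 1.88 g
magnesium chloride: dilute stock: 15.9 mM × 4380 mL ÷ 338 mM = 206.04 mL

Tris base 21.02 g; Tris-HCl 142.57 mL; sodium hydroxide 32.42 mL; carbenicillin 4.51 mL; ferric chloride 274.44 mL; L-asparagine 1.88 g; magnesium chloride 206.04 mL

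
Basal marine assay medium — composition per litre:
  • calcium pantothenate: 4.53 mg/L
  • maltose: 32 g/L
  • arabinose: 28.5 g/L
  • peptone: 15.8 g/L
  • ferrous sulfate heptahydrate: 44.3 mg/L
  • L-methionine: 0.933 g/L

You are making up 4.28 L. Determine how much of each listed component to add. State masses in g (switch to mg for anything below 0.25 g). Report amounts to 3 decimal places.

Scale factor relative to 1 L: 4.28.
calcium pantothenate: 4.53 mg/L × 4.28 L = 19.388 mg
maltose: 32 g/L × 4.28 L = 136.960 g
arabinose: 28.5 g/L × 4.28 L = 121.980 g
peptone: 15.8 g/L × 4.28 L = 67.624 g
ferrous sulfate heptahydrate: 44.3 mg/L × 4.28 L = 189.604 mg
L-methionine: 0.933 g/L × 4.28 L = 3.993 g

calcium pantothenate 19.388 mg; maltose 136.960 g; arabinose 121.980 g; peptone 67.624 g; ferrous sulfate heptahydrate 189.604 mg; L-methionine 3.993 g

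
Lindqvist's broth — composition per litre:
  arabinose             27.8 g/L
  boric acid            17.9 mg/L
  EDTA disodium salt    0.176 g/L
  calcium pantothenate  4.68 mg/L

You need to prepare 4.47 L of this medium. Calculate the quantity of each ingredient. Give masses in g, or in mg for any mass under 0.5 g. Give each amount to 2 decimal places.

arabinose 124.27 g; boric acid 80.01 mg; EDTA disodium salt 0.79 g; calcium pantothenate 20.92 mg

Working volume: 4.47 L.
arabinose: 27.8 g/L × 4.47 L = 124.27 g
boric acid: 17.9 mg/L × 4.47 L = 80.01 mg
EDTA disodium salt: 0.176 g/L × 4.47 L = 0.79 g
calcium pantothenate: 4.68 mg/L × 4.47 L = 20.92 mg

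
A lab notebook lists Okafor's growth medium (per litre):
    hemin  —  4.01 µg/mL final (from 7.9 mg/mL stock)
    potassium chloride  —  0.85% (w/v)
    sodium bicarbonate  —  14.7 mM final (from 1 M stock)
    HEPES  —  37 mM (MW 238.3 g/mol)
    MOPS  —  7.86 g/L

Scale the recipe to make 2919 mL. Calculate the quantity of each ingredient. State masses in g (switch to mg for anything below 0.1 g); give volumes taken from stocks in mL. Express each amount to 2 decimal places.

hemin 1.48 mL; potassium chloride 24.81 g; sodium bicarbonate 42.91 mL; HEPES 25.74 g; MOPS 22.94 g

Target volume = 2919 mL = 2.919 L.
hemin: dilute stock: 4.01 µg/mL × 2919 mL ÷ 7900 µg/mL = 1.48 mL
potassium chloride: 0.85% w/v = 8.5 g/L → 8.5 × 2.919 L = 24.81 g
sodium bicarbonate: V = C2·V2/C1 = 14.7 mM × 2919 mL ÷ 1000 mM = 42.91 mL
HEPES: 37 mmol/L × 238.3 g/mol × 2.919 L ÷ 1000 = 25.74 g
MOPS: 7.86 g/L × 2.919 L = 22.94 g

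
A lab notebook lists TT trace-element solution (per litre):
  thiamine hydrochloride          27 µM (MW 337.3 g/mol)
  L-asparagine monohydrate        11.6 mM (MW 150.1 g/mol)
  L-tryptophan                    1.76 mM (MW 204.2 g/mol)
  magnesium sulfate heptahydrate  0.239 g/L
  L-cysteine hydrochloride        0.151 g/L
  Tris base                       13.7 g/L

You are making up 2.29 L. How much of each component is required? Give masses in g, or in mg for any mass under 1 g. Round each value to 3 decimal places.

Scale factor relative to 1 L: 2.29.
thiamine hydrochloride: 27 µmol/L × 337.3 g/mol × 2.29 L ÷ 1000 = 20.855 mg
L-asparagine monohydrate: 11.6 mmol/L × 150.1 g/mol × 2.29 L ÷ 1000 = 3.987 g
L-tryptophan: 1.76 mmol/L × 204.2 mg/mmol × 2.29 L = 823.008 mg
magnesium sulfate heptahydrate: 0.239 g/L × 2.29 L = 0.54731 g = 547.310 mg
L-cysteine hydrochloride: 0.151 g/L × 2.29 L = 0.34579 g = 345.790 mg
Tris base: 13.7 g/L × 2.29 L = 31.373 g

thiamine hydrochloride 20.855 mg; L-asparagine monohydrate 3.987 g; L-tryptophan 823.008 mg; magnesium sulfate heptahydrate 547.310 mg; L-cysteine hydrochloride 345.790 mg; Tris base 31.373 g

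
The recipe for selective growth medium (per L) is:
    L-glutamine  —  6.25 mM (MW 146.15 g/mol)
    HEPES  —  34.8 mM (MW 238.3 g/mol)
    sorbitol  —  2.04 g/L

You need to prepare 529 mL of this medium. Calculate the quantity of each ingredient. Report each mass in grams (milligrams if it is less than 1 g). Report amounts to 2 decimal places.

L-glutamine 483.21 mg; HEPES 4.39 g; sorbitol 1.08 g

Scale factor relative to 1 L: 0.529.
L-glutamine: 6.25 mmol/L × 146.15 mg/mmol × 0.529 L = 483.21 mg
HEPES: 34.8 mmol/L × 238.3 g/mol × 0.529 L ÷ 1000 = 4.39 g
sorbitol: 2.04 g/L × 0.529 L = 1.08 g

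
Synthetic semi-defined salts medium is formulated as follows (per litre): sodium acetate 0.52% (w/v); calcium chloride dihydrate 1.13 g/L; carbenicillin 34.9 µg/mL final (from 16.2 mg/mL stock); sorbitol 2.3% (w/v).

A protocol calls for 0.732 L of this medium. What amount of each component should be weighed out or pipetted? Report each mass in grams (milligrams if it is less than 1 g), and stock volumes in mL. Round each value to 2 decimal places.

sodium acetate 3.81 g; calcium chloride dihydrate 827.16 mg; carbenicillin 1.58 mL; sorbitol 16.84 g

Working volume: 0.732 L.
sodium acetate: 0.52 g per 100 mL × 732 mL ÷ 100 = 3.81 g
calcium chloride dihydrate: 1.13 g/L × 0.732 L = 0.82716 g = 827.16 mg
carbenicillin: dilute stock: 34.9 µg/mL × 732 mL ÷ 16200 µg/mL = 1.58 mL
sorbitol: 2.3% w/v = 23 g/L → 23 × 0.732 L = 16.84 g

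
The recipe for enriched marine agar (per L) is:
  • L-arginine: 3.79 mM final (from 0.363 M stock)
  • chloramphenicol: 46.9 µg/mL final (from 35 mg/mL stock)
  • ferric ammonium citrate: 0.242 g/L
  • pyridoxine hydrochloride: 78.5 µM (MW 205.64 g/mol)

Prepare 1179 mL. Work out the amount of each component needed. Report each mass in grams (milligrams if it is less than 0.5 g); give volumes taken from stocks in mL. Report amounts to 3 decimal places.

L-arginine 12.310 mL; chloramphenicol 1.580 mL; ferric ammonium citrate 285.318 mg; pyridoxine hydrochloride 19.032 mg

Working volume: 1179 mL = 1.179 L.
L-arginine: dilute stock: 3.79 mM × 1179 mL ÷ 363 mM = 12.310 mL
chloramphenicol: V = C2·V2/C1 = 46.9 µg/mL × 1179 mL ÷ 35000 µg/mL = 1.580 mL
ferric ammonium citrate: 0.242 g/L × 1.179 L = 0.285318 g = 285.318 mg
pyridoxine hydrochloride: 78.5 µmol/L × 205.64 g/mol × 1.179 L ÷ 1000 = 19.032 mg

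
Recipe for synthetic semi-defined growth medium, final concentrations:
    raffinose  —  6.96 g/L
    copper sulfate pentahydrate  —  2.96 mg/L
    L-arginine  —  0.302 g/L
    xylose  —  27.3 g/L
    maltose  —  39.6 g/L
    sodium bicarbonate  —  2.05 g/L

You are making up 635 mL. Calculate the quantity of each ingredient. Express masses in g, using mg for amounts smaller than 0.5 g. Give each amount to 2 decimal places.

raffinose 4.42 g; copper sulfate pentahydrate 1.88 mg; L-arginine 191.77 mg; xylose 17.34 g; maltose 25.15 g; sodium bicarbonate 1.30 g

Target volume = 635 mL = 0.635 L.
raffinose: 6.96 g/L × 0.635 L = 4.42 g
copper sulfate pentahydrate: 2.96 mg/L × 0.635 L = 1.88 mg
L-arginine: 0.302 g/L × 0.635 L = 0.19177 g = 191.77 mg
xylose: 27.3 g/L × 0.635 L = 17.34 g
maltose: 39.6 g/L × 0.635 L = 25.15 g
sodium bicarbonate: 2.05 g/L × 0.635 L = 1.30 g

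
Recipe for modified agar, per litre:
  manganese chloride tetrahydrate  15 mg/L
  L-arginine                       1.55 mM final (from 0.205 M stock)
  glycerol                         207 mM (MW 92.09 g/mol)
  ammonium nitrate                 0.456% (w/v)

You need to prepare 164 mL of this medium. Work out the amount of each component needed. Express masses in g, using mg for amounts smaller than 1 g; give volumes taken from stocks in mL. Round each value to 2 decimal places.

Working volume: 164 mL = 0.164 L.
manganese chloride tetrahydrate: 15 mg/L × 0.164 L = 2.46 mg
L-arginine: dilute stock: 1.55 mM × 164 mL ÷ 205 mM = 1.24 mL
glycerol: 207 mmol/L × 92.09 g/mol × 0.164 L ÷ 1000 = 3.13 g
ammonium nitrate: 0.456 g per 100 mL × 164 mL ÷ 100 = 0.74784 g = 747.84 mg

manganese chloride tetrahydrate 2.46 mg; L-arginine 1.24 mL; glycerol 3.13 g; ammonium nitrate 747.84 mg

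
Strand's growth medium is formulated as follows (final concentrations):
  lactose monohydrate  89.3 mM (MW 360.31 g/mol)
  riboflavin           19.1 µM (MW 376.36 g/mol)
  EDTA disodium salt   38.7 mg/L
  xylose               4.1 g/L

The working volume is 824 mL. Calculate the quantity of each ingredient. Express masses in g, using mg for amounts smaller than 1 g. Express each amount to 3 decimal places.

Working volume: 824 mL = 0.824 L.
lactose monohydrate: 89.3 mmol/L × 360.31 g/mol × 0.824 L ÷ 1000 = 26.513 g
riboflavin: 19.1 µmol/L × 376.36 g/mol × 0.824 L ÷ 1000 = 5.923 mg
EDTA disodium salt: 38.7 mg/L × 0.824 L = 31.889 mg
xylose: 4.1 g/L × 0.824 L = 3.378 g

lactose monohydrate 26.513 g; riboflavin 5.923 mg; EDTA disodium salt 31.889 mg; xylose 3.378 g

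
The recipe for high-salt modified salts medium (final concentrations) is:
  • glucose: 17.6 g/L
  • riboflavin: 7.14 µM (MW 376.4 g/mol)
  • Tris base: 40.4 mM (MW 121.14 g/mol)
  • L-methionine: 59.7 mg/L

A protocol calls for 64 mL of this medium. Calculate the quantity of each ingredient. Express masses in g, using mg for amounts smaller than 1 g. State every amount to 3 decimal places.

Working volume: 64 mL = 0.064 L.
glucose: 17.6 g/L × 0.064 L = 1.126 g
riboflavin: 7.14 µmol/L × 376.4 g/mol × 0.064 L ÷ 1000 = 0.172 mg
Tris base: 40.4 mmol/L × 121.14 mg/mmol × 0.064 L = 313.220 mg
L-methionine: 59.7 mg/L × 0.064 L = 3.821 mg

glucose 1.126 g; riboflavin 0.172 mg; Tris base 313.220 mg; L-methionine 3.821 mg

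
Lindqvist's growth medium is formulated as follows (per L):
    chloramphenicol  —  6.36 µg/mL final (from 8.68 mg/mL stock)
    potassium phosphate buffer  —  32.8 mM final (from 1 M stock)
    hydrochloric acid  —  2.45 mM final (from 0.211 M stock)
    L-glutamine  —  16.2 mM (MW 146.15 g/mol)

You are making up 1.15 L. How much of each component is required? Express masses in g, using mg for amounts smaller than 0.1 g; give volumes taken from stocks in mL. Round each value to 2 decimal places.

Working volume: 1.15 L.
chloramphenicol: V = C2·V2/C1 = 6.36 µg/mL × 1150 mL ÷ 8680 µg/mL = 0.84 mL
potassium phosphate buffer: dilute stock: 32.8 mM × 1150 mL ÷ 1000 mM = 37.72 mL
hydrochloric acid: dilute stock: 2.45 mM × 1150 mL ÷ 211 mM = 13.35 mL
L-glutamine: 16.2 mmol/L × 146.15 g/mol × 1.15 L ÷ 1000 = 2.72 g

chloramphenicol 0.84 mL; potassium phosphate buffer 37.72 mL; hydrochloric acid 13.35 mL; L-glutamine 2.72 g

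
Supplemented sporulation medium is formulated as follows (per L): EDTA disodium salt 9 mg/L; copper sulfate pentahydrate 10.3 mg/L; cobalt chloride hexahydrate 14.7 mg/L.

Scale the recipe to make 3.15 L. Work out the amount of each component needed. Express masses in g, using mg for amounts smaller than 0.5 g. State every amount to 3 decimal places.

EDTA disodium salt 28.350 mg; copper sulfate pentahydrate 32.445 mg; cobalt chloride hexahydrate 46.305 mg

Working volume: 3.15 L.
EDTA disodium salt: 9 mg/L × 3.15 L = 28.350 mg
copper sulfate pentahydrate: 10.3 mg/L × 3.15 L = 32.445 mg
cobalt chloride hexahydrate: 14.7 mg/L × 3.15 L = 46.305 mg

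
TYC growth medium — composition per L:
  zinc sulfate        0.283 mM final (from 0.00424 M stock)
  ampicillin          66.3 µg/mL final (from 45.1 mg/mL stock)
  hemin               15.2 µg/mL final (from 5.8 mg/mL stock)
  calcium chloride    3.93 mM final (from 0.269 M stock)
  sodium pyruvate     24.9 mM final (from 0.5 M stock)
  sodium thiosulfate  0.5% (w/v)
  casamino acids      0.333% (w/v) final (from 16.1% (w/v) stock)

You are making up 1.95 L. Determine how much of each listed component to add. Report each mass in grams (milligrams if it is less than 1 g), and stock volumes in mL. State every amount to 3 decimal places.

Working volume: 1.95 L.
zinc sulfate: V = C2·V2/C1 = 0.283 mM × 1950 mL ÷ 4.24 mM = 130.153 mL
ampicillin: dilute stock: 66.3 µg/mL × 1950 mL ÷ 45100 µg/mL = 2.867 mL
hemin: V = C2·V2/C1 = 15.2 µg/mL × 1950 mL ÷ 5800 µg/mL = 5.110 mL
calcium chloride: C1V1 = C2V2 → 3.93 mM × 1950 mL ÷ 269 mM = 28.489 mL
sodium pyruvate: dilute stock: 24.9 mM × 1950 mL ÷ 500 mM = 97.110 mL
sodium thiosulfate: 0.5 g per 100 mL × 1950 mL ÷ 100 = 9.750 g
casamino acids: V = C2·V2/C1 = 0.333% ÷ 16.1% × 1950 mL = 40.332 mL

zinc sulfate 130.153 mL; ampicillin 2.867 mL; hemin 5.110 mL; calcium chloride 28.489 mL; sodium pyruvate 97.110 mL; sodium thiosulfate 9.750 g; casamino acids 40.332 mL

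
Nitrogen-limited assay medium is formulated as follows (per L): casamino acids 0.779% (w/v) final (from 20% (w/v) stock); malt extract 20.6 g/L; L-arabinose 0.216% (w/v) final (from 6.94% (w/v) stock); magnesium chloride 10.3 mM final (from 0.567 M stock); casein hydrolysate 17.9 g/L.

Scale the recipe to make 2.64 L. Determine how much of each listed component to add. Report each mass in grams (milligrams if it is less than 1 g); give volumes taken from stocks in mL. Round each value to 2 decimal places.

Working volume: 2.64 L.
casamino acids: C1V1 = C2V2 → 0.779% ÷ 20% × 2640 mL = 102.83 mL
malt extract: 20.6 g/L × 2.64 L = 54.38 g
L-arabinose: V = C2·V2/C1 = 0.216% ÷ 6.94% × 2640 mL = 82.17 mL
magnesium chloride: V = C2·V2/C1 = 10.3 mM × 2640 mL ÷ 567 mM = 47.96 mL
casein hydrolysate: 17.9 g/L × 2.64 L = 47.26 g

casamino acids 102.83 mL; malt extract 54.38 g; L-arabinose 82.17 mL; magnesium chloride 47.96 mL; casein hydrolysate 47.26 g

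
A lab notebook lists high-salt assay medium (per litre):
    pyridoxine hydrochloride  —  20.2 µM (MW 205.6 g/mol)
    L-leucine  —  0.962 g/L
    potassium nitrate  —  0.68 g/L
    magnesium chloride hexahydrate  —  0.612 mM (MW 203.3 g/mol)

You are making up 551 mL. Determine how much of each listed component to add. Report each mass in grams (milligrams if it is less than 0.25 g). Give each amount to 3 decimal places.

Working volume: 551 mL = 0.551 L.
pyridoxine hydrochloride: 20.2 µmol/L × 205.6 g/mol × 0.551 L ÷ 1000 = 2.288 mg
L-leucine: 0.962 g/L × 0.551 L = 0.530 g
potassium nitrate: 0.68 g/L × 0.551 L = 0.375 g
magnesium chloride hexahydrate: 0.612 mmol/L × 203.3 mg/mmol × 0.551 L = 68.555 mg

pyridoxine hydrochloride 2.288 mg; L-leucine 0.530 g; potassium nitrate 0.375 g; magnesium chloride hexahydrate 68.555 mg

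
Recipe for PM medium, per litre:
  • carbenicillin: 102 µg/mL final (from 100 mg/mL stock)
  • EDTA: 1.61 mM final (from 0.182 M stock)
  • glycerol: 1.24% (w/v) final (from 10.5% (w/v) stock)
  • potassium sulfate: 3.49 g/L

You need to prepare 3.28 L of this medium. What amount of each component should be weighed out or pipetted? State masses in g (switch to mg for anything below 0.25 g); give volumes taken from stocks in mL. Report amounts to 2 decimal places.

carbenicillin 3.35 mL; EDTA 29.02 mL; glycerol 387.35 mL; potassium sulfate 11.45 g

Scale factor relative to 1 L: 3.28.
carbenicillin: dilute stock: 102 µg/mL × 3280 mL ÷ 100000 µg/mL = 3.35 mL
EDTA: dilute stock: 1.61 mM × 3280 mL ÷ 182 mM = 29.02 mL
glycerol: dilute stock: 1.24% ÷ 10.5% × 3280 mL = 387.35 mL
potassium sulfate: 3.49 g/L × 3.28 L = 11.45 g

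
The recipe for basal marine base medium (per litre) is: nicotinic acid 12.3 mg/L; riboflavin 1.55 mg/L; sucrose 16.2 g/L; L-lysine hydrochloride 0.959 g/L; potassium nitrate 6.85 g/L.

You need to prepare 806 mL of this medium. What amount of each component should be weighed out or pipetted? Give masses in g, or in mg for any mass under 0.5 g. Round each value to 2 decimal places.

Working volume: 806 mL = 0.806 L.
nicotinic acid: 12.3 mg/L × 0.806 L = 9.91 mg
riboflavin: 1.55 mg/L × 0.806 L = 1.25 mg
sucrose: 16.2 g/L × 0.806 L = 13.06 g
L-lysine hydrochloride: 0.959 g/L × 0.806 L = 0.77 g
potassium nitrate: 6.85 g/L × 0.806 L = 5.52 g

nicotinic acid 9.91 mg; riboflavin 1.25 mg; sucrose 13.06 g; L-lysine hydrochloride 0.77 g; potassium nitrate 5.52 g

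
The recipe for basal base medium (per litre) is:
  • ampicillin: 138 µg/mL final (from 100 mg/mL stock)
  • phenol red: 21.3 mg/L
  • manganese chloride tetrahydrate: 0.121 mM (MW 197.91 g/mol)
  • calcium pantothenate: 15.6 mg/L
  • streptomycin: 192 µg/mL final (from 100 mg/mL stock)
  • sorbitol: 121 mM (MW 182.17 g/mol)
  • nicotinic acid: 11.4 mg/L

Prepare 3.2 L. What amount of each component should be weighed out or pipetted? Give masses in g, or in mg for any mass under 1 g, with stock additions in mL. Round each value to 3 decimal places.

Scale factor relative to 1 L: 3.2.
ampicillin: C1V1 = C2V2 → 138 µg/mL × 3200 mL ÷ 100000 µg/mL = 4.416 mL
phenol red: 21.3 mg/L × 3.2 L = 68.160 mg
manganese chloride tetrahydrate: 0.121 mmol/L × 197.91 mg/mmol × 3.2 L = 76.631 mg
calcium pantothenate: 15.6 mg/L × 3.2 L = 49.920 mg
streptomycin: C1V1 = C2V2 → 192 µg/mL × 3200 mL ÷ 100000 µg/mL = 6.144 mL
sorbitol: 121 mmol/L × 182.17 g/mol × 3.2 L ÷ 1000 = 70.536 g
nicotinic acid: 11.4 mg/L × 3.2 L = 36.480 mg

ampicillin 4.416 mL; phenol red 68.160 mg; manganese chloride tetrahydrate 76.631 mg; calcium pantothenate 49.920 mg; streptomycin 6.144 mL; sorbitol 70.536 g; nicotinic acid 36.480 mg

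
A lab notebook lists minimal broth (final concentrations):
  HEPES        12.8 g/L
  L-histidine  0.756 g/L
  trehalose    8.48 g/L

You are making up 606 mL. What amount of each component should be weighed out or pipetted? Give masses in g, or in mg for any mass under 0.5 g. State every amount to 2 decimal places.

Scale factor relative to 1 L: 0.606.
HEPES: 12.8 g/L × 0.606 L = 7.76 g
L-histidine: 0.756 g/L × 0.606 L = 0.458136 g = 458.14 mg
trehalose: 8.48 g/L × 0.606 L = 5.14 g

HEPES 7.76 g; L-histidine 458.14 mg; trehalose 5.14 g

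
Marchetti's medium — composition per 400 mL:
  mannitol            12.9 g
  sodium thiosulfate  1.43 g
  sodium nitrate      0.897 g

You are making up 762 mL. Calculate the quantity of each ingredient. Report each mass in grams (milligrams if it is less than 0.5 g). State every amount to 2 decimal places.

Scale factor = 762 mL / 400 mL = 1.905.
mannitol: 12.9 g × (762 mL / 400 mL) = 24.57 g
sodium thiosulfate: 1.43 g × (762 mL / 400 mL) = 2.72 g
sodium nitrate: 0.897 g × (762 mL / 400 mL) = 1.71 g

mannitol 24.57 g; sodium thiosulfate 2.72 g; sodium nitrate 1.71 g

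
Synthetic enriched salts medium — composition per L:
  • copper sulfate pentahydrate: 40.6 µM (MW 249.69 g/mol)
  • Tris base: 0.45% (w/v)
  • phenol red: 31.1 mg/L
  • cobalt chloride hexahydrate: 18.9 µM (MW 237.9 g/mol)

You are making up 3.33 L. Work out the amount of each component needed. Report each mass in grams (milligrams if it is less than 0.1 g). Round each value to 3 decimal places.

copper sulfate pentahydrate 33.758 mg; Tris base 14.985 g; phenol red 0.104 g; cobalt chloride hexahydrate 14.973 mg

Scale factor relative to 1 L: 3.33.
copper sulfate pentahydrate: 40.6 µmol/L × 249.69 g/mol × 3.33 L ÷ 1000 = 33.758 mg
Tris base: 0.45 g per 100 mL × 3330 mL ÷ 100 = 14.985 g
phenol red: 31.1 mg/L × 3.33 L = 103.563 mg = 0.104 g
cobalt chloride hexahydrate: 18.9 µmol/L × 237.9 g/mol × 3.33 L ÷ 1000 = 14.973 mg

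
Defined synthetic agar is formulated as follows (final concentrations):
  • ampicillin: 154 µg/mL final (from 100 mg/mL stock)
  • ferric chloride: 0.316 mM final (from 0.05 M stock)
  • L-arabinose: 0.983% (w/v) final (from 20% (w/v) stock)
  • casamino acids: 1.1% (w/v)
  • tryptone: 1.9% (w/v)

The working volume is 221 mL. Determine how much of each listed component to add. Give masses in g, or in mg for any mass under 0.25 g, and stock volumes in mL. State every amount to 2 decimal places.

ampicillin 0.34 mL; ferric chloride 1.40 mL; L-arabinose 10.86 mL; casamino acids 2.43 g; tryptone 4.20 g

Working volume: 221 mL = 0.221 L.
ampicillin: V = C2·V2/C1 = 154 µg/mL × 221 mL ÷ 100000 µg/mL = 0.34 mL
ferric chloride: dilute stock: 0.316 mM × 221 mL ÷ 50 mM = 1.40 mL
L-arabinose: C1V1 = C2V2 → 0.983% ÷ 20% × 221 mL = 10.86 mL
casamino acids: 1.1 g per 100 mL × 221 mL ÷ 100 = 2.43 g
tryptone: 1.9 g per 100 mL × 221 mL ÷ 100 = 4.20 g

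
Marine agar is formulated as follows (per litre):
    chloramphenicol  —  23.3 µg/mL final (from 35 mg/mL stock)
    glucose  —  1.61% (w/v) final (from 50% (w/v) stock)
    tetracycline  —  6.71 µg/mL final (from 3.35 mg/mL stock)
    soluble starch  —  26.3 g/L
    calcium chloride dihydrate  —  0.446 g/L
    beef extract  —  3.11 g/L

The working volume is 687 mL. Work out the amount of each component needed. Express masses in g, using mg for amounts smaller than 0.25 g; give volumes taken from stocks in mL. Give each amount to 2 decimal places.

Target volume = 687 mL = 0.687 L.
chloramphenicol: V = C2·V2/C1 = 23.3 µg/mL × 687 mL ÷ 35000 µg/mL = 0.46 mL
glucose: V = C2·V2/C1 = 1.61% ÷ 50% × 687 mL = 22.12 mL
tetracycline: V = C2·V2/C1 = 6.71 µg/mL × 687 mL ÷ 3350 µg/mL = 1.38 mL
soluble starch: 26.3 g/L × 0.687 L = 18.07 g
calcium chloride dihydrate: 0.446 g/L × 0.687 L = 0.31 g
beef extract: 3.11 g/L × 0.687 L = 2.14 g

chloramphenicol 0.46 mL; glucose 22.12 mL; tetracycline 1.38 mL; soluble starch 18.07 g; calcium chloride dihydrate 0.31 g; beef extract 2.14 g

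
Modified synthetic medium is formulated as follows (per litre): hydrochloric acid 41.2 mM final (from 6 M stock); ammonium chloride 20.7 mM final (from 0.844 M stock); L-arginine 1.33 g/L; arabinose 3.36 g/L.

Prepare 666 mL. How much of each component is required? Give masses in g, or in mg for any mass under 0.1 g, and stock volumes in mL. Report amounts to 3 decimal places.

Working volume: 666 mL = 0.666 L.
hydrochloric acid: V = C2·V2/C1 = 41.2 mM × 666 mL ÷ 6000 mM = 4.573 mL
ammonium chloride: C1V1 = C2V2 → 20.7 mM × 666 mL ÷ 844 mM = 16.334 mL
L-arginine: 1.33 g/L × 0.666 L = 0.886 g
arabinose: 3.36 g/L × 0.666 L = 2.238 g

hydrochloric acid 4.573 mL; ammonium chloride 16.334 mL; L-arginine 0.886 g; arabinose 2.238 g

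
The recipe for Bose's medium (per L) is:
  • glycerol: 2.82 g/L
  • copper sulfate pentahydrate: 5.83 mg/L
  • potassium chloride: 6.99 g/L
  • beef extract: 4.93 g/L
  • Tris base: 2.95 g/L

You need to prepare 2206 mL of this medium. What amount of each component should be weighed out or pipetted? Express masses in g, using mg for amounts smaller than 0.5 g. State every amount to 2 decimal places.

glycerol 6.22 g; copper sulfate pentahydrate 12.86 mg; potassium chloride 15.42 g; beef extract 10.88 g; Tris base 6.51 g

Working volume: 2206 mL = 2.206 L.
glycerol: 2.82 g/L × 2.206 L = 6.22 g
copper sulfate pentahydrate: 5.83 mg/L × 2.206 L = 12.86 mg
potassium chloride: 6.99 g/L × 2.206 L = 15.42 g
beef extract: 4.93 g/L × 2.206 L = 10.88 g
Tris base: 2.95 g/L × 2.206 L = 6.51 g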